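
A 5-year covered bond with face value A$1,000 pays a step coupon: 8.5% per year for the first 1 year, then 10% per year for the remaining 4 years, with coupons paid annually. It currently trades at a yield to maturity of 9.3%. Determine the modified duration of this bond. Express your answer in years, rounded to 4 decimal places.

3.8654 years

Periodic yield y = 0.093. First find Macaulay duration:
  t   CF        PV=CF/(1+0.093)^t    t·PV
  1        85.00        77.7676        77.7676
  2       100.00        83.7066       167.4132
  3       100.00        76.5843       229.7528
  4       100.00        70.0679       280.2718
  5     1,100.00       705.1668     3,525.8341
  Σ                  1,013.2932     4,281.0395
P = 1,013.2932; Macaulay duration = 4,281.0395 / 1,013.2932 = 4.22488 years.
Modified duration = D_Mac / (1 + y) = 4.22488 / 1.093 = 3.86540 years.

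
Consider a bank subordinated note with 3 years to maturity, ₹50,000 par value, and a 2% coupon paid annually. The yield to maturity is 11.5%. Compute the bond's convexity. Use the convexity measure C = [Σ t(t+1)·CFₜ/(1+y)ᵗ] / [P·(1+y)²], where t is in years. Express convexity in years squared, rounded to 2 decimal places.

With y = 0.115:
  t   CF        PV=CF/(1+0.115)^t    t·PV        t(t+1)·PV
  1     1,000.00       896.8610       896.8610       1,793.7220
  2     1,000.00       804.3596     1,608.7193       4,826.1578
  3    51,000.00    36,791.3373   110,374.0119     441,496.0476
  Σ                 38,492.5579   112,879.5921     448,115.9273
P = 38,492.5579.
Convexity = Σ t(t+1)·PV / [P·(1+y)²] = 448,115.9273 / (38,492.5579 × 1.243225) = 9.36405.

9.36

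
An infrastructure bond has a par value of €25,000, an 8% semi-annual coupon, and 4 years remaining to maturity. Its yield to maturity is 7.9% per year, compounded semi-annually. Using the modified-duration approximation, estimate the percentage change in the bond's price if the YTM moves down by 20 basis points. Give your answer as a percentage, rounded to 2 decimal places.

+0.67%

Periodic yield y = 0.0395. Modified duration first:
  t   CF        PV=CF/(1+0.0395)^t    t·PV
  1     1,000.00       962.0010       962.0010
  2     1,000.00       925.4459     1,850.8917
  3     1,000.00       890.2798     2,670.8394
  4     1,000.00       856.4500     3,425.8001
  5     1,000.00       823.9057     4,119.5287
  6     1,000.00       792.5981     4,755.5887
  7     1,000.00       762.4802     5,337.3611
  8    26,000.00    19,071.1727   152,569.3815
  Σ                 25,084.3333   175,691.3922
P = 25,084.3333; D_Mac = 7.00403 half-year periods = 3.50201 yrs; D_mod = 3.50201/(1+0.0395) = 3.36894 yrs.
ΔP/P ≈ -D_mod · Δy = -3.36894 × (-0.002) = +0.006738 = +0.6738%.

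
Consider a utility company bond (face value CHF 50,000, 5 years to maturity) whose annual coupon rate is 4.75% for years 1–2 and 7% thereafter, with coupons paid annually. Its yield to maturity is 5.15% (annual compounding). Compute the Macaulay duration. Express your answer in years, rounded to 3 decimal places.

Periodic yield y = 0.0515. Discount each cash flow and weight by its year:
  t   CF        PV=CF/(1+0.0515)^t    t·PV
  1     2,375.00     2,258.6781     2,258.6781
  2     2,375.00     2,148.0533     4,296.1067
  3     3,500.00     3,010.5110     9,031.5329
  4     3,500.00     2,863.0632    11,452.2528
  5    53,500.00    41,620.5099   208,102.5497
  Σ                 51,900.8155   235,141.1202
Price P = Σ PV = 51,900.8155.
Macaulay duration = Σ(t·PV) / P = 235,141.1202 / 51,900.8155 = 4.53059 years.

4.531 years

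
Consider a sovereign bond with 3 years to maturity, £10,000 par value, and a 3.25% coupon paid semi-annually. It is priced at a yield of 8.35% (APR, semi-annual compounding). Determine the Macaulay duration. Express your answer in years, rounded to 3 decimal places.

Periodic yield y = 0.04175. Discount each cash flow and weight by its period:
  t   CF        PV=CF/(1+0.04175)^t    t·PV
  1       162.50       155.9875       155.9875
  2       162.50       149.7360       299.4721
  3       162.50       143.7351       431.2053
  4       162.50       137.9747       551.8986
  5       162.50       132.4451       662.2254
  6    10,162.50     7,950.9588    47,705.7529
  Σ                  8,670.8372    49,806.5418
Price P = Σ PV = 8,670.8372.
Macaulay duration = Σ(t·PV) / P = 49,806.5418 / 8,670.8372 = 5.74414 half-year periods.
In years: 5.74414 / 2 = 2.87207 years.

2.872 years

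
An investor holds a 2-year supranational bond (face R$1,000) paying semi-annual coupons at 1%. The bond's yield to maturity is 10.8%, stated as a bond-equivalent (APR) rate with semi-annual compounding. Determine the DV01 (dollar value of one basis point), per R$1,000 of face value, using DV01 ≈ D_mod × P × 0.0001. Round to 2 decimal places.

R$0.16

Periodic yield y = 0.054.
  t   CF        PV=CF/(1+0.054)^t    t·PV
  1         5.00         4.7438         4.7438
  2         5.00         4.5008         9.0016
  3         5.00         4.2702        12.8106
  4     1,005.00       814.3360     3,257.3439
  Σ                    827.8508     3,283.8999
P = 827.8508; D_Mac = 3.96678 half-year periods = 1.98339 yrs; D_mod = 1.88177 yrs.
DV01 ≈ 1.88177 × 827.8508 × 0.0001 = 0.155783.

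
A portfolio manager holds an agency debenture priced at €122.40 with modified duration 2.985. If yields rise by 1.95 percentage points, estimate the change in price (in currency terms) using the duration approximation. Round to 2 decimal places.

Duration approximation: ΔP/P ≈ -D_mod · Δy = -2.985 × (+0.0195) = -0.0582075.
ΔP ≈ 122.40 × (-0.0582075) = -7.124598.

-€7.12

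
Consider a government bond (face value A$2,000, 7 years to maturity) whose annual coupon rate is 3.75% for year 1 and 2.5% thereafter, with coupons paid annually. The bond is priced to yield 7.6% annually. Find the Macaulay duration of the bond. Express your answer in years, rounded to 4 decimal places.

6.3210 years

Periodic yield y = 0.076. Discount each cash flow and weight by its year:
  t   CF        PV=CF/(1+0.076)^t    t·PV
  1        75.00        69.7026        69.7026
  2        50.00        43.1862        86.3725
  3        50.00        40.1359       120.4078
  4        50.00        37.3010       149.2042
  5        50.00        34.6664       173.3320
  6        50.00        32.2178       193.3070
  7     2,050.00     1,227.6313     8,593.4193
  Σ                  1,484.8414     9,385.7453
Price P = Σ PV = 1,484.8414.
Macaulay duration = Σ(t·PV) / P = 9,385.7453 / 1,484.8414 = 6.32104 years.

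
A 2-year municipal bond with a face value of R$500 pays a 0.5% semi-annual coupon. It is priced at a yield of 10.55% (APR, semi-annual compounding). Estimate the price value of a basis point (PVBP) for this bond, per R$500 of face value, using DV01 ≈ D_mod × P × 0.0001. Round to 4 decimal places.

Periodic yield y = 0.05275.
  t   CF        PV=CF/(1+0.05275)^t    t·PV
  1         1.25         1.1874         1.1874
  2         1.25         1.1279         2.2557
  3         1.25         1.0714         3.2141
  4       501.25       408.0876     1,632.3503
  Σ                    411.4742     1,639.0075
P = 411.4742; D_Mac = 3.98326 half-year periods = 1.99163 yrs; D_mod = 1.89183 yrs.
DV01 ≈ 1.89183 × 411.4742 × 0.0001 = 0.077844.

R$0.0778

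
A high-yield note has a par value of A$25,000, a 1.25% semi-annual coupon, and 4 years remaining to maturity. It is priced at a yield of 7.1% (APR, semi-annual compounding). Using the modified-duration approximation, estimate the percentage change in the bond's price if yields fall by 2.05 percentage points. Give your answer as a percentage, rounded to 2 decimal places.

+7.72%

Periodic yield y = 0.0355. Modified duration first:
  t   CF        PV=CF/(1+0.0355)^t    t·PV
  1       156.25       150.8933       150.8933
  2       156.25       145.7202       291.4404
  3       156.25       140.7245       422.1735
  4       156.25       135.9000       543.6002
  5       156.25       131.2410       656.2050
  6       156.25       126.7417       760.4500
  7       156.25       122.3966       856.7761
  8    25,156.25    19,030.2755   152,242.2042
  Σ                 19,983.8928   155,923.7427
P = 19,983.8928; D_Mac = 7.80247 half-year periods = 3.90124 yrs; D_mod = 3.90124/(1+0.0355) = 3.76749 yrs.
ΔP/P ≈ -D_mod · Δy = -3.76749 × (-0.0205) = +0.077234 = +7.7234%.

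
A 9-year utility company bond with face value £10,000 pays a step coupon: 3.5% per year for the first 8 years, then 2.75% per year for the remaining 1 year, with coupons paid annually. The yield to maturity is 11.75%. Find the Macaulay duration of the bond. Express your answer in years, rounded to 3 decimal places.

Periodic yield y = 0.1175. Discount each cash flow and weight by its year:
  t   CF        PV=CF/(1+0.1175)^t    t·PV
  1       350.00       313.1991       313.1991
  2       350.00       280.2677       560.5353
  3       350.00       250.7988       752.3964
  4       350.00       224.4285       897.7138
  5       350.00       200.8308     1,004.1542
  6       350.00       179.7144     1,078.2863
  7       350.00       160.8182     1,125.7277
  8       350.00       143.9089     1,151.2716
  9    10,275.00     3,780.5418    34,024.8762
  Σ                  5,534.5082    40,908.1606
Price P = Σ PV = 5,534.5082.
Macaulay duration = Σ(t·PV) / P = 40,908.1606 / 5,534.5082 = 7.39147 years.

7.391 years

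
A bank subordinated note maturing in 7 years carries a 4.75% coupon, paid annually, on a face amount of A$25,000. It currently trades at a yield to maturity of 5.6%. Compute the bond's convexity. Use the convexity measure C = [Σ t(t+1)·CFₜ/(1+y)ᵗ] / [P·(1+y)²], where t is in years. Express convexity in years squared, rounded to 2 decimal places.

With y = 0.056:
  t   CF        PV=CF/(1+0.056)^t    t·PV        t(t+1)·PV
  1     1,187.50     1,124.5265     1,124.5265       2,249.0530
  2     1,187.50     1,064.8925     2,129.7851       6,389.3552
  3     1,187.50     1,008.4210     3,025.2629      12,101.0515
  4     1,187.50       954.9441     3,819.7764      19,098.8818
  5     1,187.50       904.3031     4,521.5156      27,129.0935
  6     1,187.50       856.3476     5,138.0859      35,966.6012
  7    26,187.50    17,883.2568   125,182.7976   1,001,462.3807
  Σ                 23,796.6917   144,941.7499   1,104,396.4169
P = 23,796.6917.
Convexity = Σ t(t+1)·PV / [P·(1+y)²] = 1,104,396.4169 / (23,796.6917 × 1.115136) = 41.61794.

41.62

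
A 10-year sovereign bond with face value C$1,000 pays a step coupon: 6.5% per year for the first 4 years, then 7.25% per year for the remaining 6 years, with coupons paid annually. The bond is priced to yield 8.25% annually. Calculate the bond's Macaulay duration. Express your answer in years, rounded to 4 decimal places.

Periodic yield y = 0.0825. Discount each cash flow and weight by its year:
  t   CF        PV=CF/(1+0.0825)^t    t·PV
  1        65.00        60.0462        60.0462
  2        65.00        55.4699       110.9398
  3        65.00        51.2424       153.7273
  4        65.00        47.3371       189.3484
  5        72.50        48.7751       243.8757
  6        72.50        45.0579       270.3472
  7        72.50        41.6239       291.3672
  8        72.50        38.4516       307.6130
  9        72.50        35.5211       319.6902
  10    1,072.50       485.4207     4,854.2065
  Σ                    908.9460     6,801.1616
Price P = Σ PV = 908.9460.
Macaulay duration = Σ(t·PV) / P = 6,801.1616 / 908.9460 = 7.48247 years.

7.4825 years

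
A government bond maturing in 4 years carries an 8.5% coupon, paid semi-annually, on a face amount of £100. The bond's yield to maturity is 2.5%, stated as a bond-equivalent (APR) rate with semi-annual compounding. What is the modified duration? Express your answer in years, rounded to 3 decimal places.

3.489 years

Periodic yield y = 0.0125. First find Macaulay duration:
  t   CF        PV=CF/(1+0.0125)^t    t·PV
  1         4.25         4.1975         4.1975
  2         4.25         4.1457         8.2914
  3         4.25         4.0945        12.2836
  4         4.25         4.0440        16.1759
  5         4.25         3.9941        19.9703
  6         4.25         3.9447        23.6685
  7         4.25         3.8960        27.2723
  8       104.25        94.3878       755.1023
  Σ                    122.7044       866.9618
P = 122.7044; Macaulay duration = 866.9618 / 122.7044 = 7.06545 half-year periods = 3.53273 years.
Modified duration = D_Mac / (1 + y) = 3.53273 / 1.0125 = 3.48911 years.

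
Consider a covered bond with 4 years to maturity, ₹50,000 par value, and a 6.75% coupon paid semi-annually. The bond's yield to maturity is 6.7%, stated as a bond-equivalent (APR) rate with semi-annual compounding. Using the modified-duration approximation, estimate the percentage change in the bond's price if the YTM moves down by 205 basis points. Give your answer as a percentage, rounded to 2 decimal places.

Periodic yield y = 0.0335. Modified duration first:
  t   CF        PV=CF/(1+0.0335)^t    t·PV
  1     1,687.50     1,632.8012     1,632.8012
  2     1,687.50     1,579.8753     3,159.7507
  3     1,687.50     1,528.6651     4,585.9952
  4     1,687.50     1,479.1147     5,916.4589
  5     1,687.50     1,431.1705     7,155.8525
  6     1,687.50     1,384.7804     8,308.6822
  7     1,687.50     1,339.8939     9,379.2574
  8    51,687.50    39,710.1639   317,681.3109
  Σ                 50,086.4649   357,820.1089
P = 50,086.4649; D_Mac = 7.14405 half-year periods = 3.57202 yrs; D_mod = 3.57202/(1+0.0335) = 3.45624 yrs.
ΔP/P ≈ -D_mod · Δy = -3.45624 × (-0.0205) = +0.070853 = +7.0853%.

+7.09%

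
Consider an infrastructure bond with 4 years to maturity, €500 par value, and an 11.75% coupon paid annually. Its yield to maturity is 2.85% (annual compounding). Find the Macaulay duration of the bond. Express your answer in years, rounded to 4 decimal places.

3.4948 years

Periodic yield y = 0.0285. Discount each cash flow and weight by its year:
  t   CF        PV=CF/(1+0.0285)^t    t·PV
  1        58.75        57.1220        57.1220
  2        58.75        55.5392       111.0783
  3        58.75        54.0002       162.0005
  4       558.75       499.3446     1,997.3784
  Σ                    666.0059     2,327.5792
Price P = Σ PV = 666.0059.
Macaulay duration = Σ(t·PV) / P = 2,327.5792 / 666.0059 = 3.49483 years.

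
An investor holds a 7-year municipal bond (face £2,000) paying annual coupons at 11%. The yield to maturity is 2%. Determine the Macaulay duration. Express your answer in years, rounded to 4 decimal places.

5.6147 years

Periodic yield y = 0.02. Discount each cash flow and weight by its year:
  t   CF        PV=CF/(1+0.02)^t    t·PV
  1       220.00       215.6863       215.6863
  2       220.00       211.4571       422.9143
  3       220.00       207.3109       621.9327
  4       220.00       203.2460       812.9840
  5       220.00       199.2608       996.3039
  6       220.00       195.3537     1,172.1222
  7     2,220.00     1,932.6436    13,528.5052
  Σ                  3,164.9584    17,770.4485
Price P = Σ PV = 3,164.9584.
Macaulay duration = Σ(t·PV) / P = 17,770.4485 / 3,164.9584 = 5.61475 years.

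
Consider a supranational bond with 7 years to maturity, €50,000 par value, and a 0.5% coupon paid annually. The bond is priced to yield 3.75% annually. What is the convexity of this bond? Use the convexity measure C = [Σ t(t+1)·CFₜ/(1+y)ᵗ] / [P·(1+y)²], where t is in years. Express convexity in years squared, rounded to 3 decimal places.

50.858

With y = 0.0375:
  t   CF        PV=CF/(1+0.0375)^t    t·PV        t(t+1)·PV
  1       250.00       240.9639       240.9639         481.9277
  2       250.00       232.2543       464.5086       1,393.5259
  3       250.00       223.8596       671.5788       2,686.3150
  4       250.00       215.7683       863.0731       4,315.3655
  5       250.00       207.9694     1,039.8471       6,239.0826
  6       250.00       200.4525     1,202.7147       8,419.0030
  7    50,250.00    38,834.6440   271,842.5081   2,174,740.0645
  Σ                 40,155.9119   276,325.1942   2,198,275.2843
P = 40,155.9119.
Convexity = Σ t(t+1)·PV / [P·(1+y)²] = 2,198,275.2843 / (40,155.9119 × 1.076406) = 50.85766.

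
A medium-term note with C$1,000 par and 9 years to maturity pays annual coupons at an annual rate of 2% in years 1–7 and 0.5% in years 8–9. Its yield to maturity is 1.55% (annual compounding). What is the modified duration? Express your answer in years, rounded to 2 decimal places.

8.21 years

Periodic yield y = 0.0155. First find Macaulay duration:
  t   CF        PV=CF/(1+0.0155)^t    t·PV
  1        20.00        19.6947        19.6947
  2        20.00        19.3941        38.7882
  3        20.00        19.0981        57.2943
  4        20.00        18.8066        75.2264
  5        20.00        18.5195        92.5977
  6        20.00        18.2369       109.4213
  7        20.00        17.9585       125.7096
  8         5.00         4.4211        35.3688
  9     1,005.00       875.0779     7,875.7010
  Σ                  1,011.2075     8,429.8021
P = 1,011.2075; Macaulay duration = 8,429.8021 / 1,011.2075 = 8.33637 years.
Modified duration = D_Mac / (1 + y) = 8.33637 / 1.0155 = 8.20913 years.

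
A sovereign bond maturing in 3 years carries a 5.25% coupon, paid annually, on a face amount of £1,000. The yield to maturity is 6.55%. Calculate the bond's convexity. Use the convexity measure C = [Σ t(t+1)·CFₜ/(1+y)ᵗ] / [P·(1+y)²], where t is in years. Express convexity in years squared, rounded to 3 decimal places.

With y = 0.0655:
  t   CF        PV=CF/(1+0.0655)^t    t·PV        t(t+1)·PV
  1        52.50        49.2726        49.2726          98.5453
  2        52.50        46.2437        92.4874         277.4621
  3     1,052.50       870.0851     2,610.2554      10,441.0215
  Σ                    965.6014     2,752.0154      10,817.0288
P = 965.6014.
Convexity = Σ t(t+1)·PV / [P·(1+y)²] = 10,817.0288 / (965.6014 × 1.135290) = 9.86741.

9.867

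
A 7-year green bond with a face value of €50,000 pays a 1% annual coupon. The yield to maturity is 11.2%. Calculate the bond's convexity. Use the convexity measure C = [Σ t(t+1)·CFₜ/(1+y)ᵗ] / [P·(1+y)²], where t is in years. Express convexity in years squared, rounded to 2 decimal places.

42.70

With y = 0.112:
  t   CF        PV=CF/(1+0.112)^t    t·PV        t(t+1)·PV
  1       500.00       449.6403       449.6403         899.2806
  2       500.00       404.3528       808.7056       2,426.1167
  3       500.00       363.6266     1,090.8798       4,363.5192
  4       500.00       327.0023     1,308.0093       6,540.0467
  5       500.00       294.0668     1,470.3342       8,822.0055
  6       500.00       264.4486     1,586.6916      11,106.8414
  7    50,500.00    24,019.1629   168,134.1402   1,345,073.1218
  Σ                 26,122.3003   174,848.4011   1,379,230.9318
P = 26,122.3003.
Convexity = Σ t(t+1)·PV / [P·(1+y)²] = 1,379,230.9318 / (26,122.3003 × 1.236544) = 42.69883.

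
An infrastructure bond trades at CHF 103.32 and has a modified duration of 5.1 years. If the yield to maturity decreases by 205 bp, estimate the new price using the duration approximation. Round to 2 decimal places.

CHF 114.12

Duration approximation: ΔP/P ≈ -D_mod · Δy = -5.1 × (-0.0205) = +0.104550.
New price ≈ 103.32 × (1 + 0.104550) = 114.122106.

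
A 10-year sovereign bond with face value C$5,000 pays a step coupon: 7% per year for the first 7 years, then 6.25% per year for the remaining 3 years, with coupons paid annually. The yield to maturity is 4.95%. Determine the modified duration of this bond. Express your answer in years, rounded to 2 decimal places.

7.33 years

Periodic yield y = 0.0495. First find Macaulay duration:
  t   CF        PV=CF/(1+0.0495)^t    t·PV
  1       350.00       333.4921       333.4921
  2       350.00       317.7629       635.5258
  3       350.00       302.7755       908.3265
  4       350.00       288.4950     1,153.9800
  5       350.00       274.8880     1,374.4402
  6       350.00       261.9228     1,571.5371
  7       350.00       249.5692     1,746.9842
  8       312.50       212.3198     1,698.5583
  9       312.50       202.3057     1,820.7509
  10    5,312.50     3,276.9855    32,769.8546
  Σ                  5,720.5165    44,013.4496
P = 5,720.5165; Macaulay duration = 44,013.4496 / 5,720.5165 = 7.69396 years.
Modified duration = D_Mac / (1 + y) = 7.69396 / 1.0495 = 7.33108 years.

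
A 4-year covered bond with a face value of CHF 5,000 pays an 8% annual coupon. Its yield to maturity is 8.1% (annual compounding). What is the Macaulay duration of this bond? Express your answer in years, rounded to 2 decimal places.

Periodic yield y = 0.081. Discount each cash flow and weight by its year:
  t   CF        PV=CF/(1+0.081)^t    t·PV
  1       400.00       370.0278       370.0278
  2       400.00       342.3013       684.6027
  3       400.00       316.6525       949.9575
  4     5,400.00     3,954.4946    15,817.9783
  Σ                  4,983.4762    17,822.5662
Price P = Σ PV = 4,983.4762.
Macaulay duration = Σ(t·PV) / P = 17,822.5662 / 4,983.4762 = 3.57633 years.

3.58 years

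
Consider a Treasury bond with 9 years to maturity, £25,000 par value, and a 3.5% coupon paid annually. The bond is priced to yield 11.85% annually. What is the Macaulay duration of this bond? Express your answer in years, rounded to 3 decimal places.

Periodic yield y = 0.1185. Discount each cash flow and weight by its year:
  t   CF        PV=CF/(1+0.1185)^t    t·PV
  1       875.00       782.2977       782.2977
  2       875.00       699.4168     1,398.8337
  3       875.00       625.3168     1,875.9504
  4       875.00       559.0673     2,236.2692
  5       875.00       499.8367     2,499.1833
  6       875.00       446.8812     2,681.2874
  7       875.00       399.5362     2,796.7534
  8       875.00       357.2072     2,857.6572
  9    25,875.00     9,444.0105    84,996.0948
  Σ                 13,813.5704   102,124.3271
Price P = Σ PV = 13,813.5704.
Macaulay duration = Σ(t·PV) / P = 102,124.3271 / 13,813.5704 = 7.39304 years.

7.393 years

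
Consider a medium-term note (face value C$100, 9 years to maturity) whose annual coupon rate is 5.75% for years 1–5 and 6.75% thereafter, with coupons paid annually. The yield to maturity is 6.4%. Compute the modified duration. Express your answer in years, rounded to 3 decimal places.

6.797 years

Periodic yield y = 0.064. First find Macaulay duration:
  t   CF        PV=CF/(1+0.064)^t    t·PV
  1         5.75         5.4041         5.4041
  2         5.75         5.0791        10.1581
  3         5.75         4.7736        14.3207
  4         5.75         4.4864        17.9457
  5         5.75         4.2166        21.0829
  6         6.75         4.6522        27.9129
  7         6.75         4.3723        30.6063
  8         6.75         4.1093        32.8746
  9       106.75        61.0792       549.7127
  Σ                     98.1728       710.0181
P = 98.1728; Macaulay duration = 710.0181 / 98.1728 = 7.23233 years.
Modified duration = D_Mac / (1 + y) = 7.23233 / 1.064 = 6.79730 years.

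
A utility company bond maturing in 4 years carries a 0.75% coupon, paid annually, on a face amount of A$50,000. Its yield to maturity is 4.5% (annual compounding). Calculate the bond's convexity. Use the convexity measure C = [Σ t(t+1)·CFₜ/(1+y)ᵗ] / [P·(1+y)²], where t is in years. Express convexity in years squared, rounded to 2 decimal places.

18.02

With y = 0.045:
  t   CF        PV=CF/(1+0.045)^t    t·PV        t(t+1)·PV
  1       375.00       358.8517       358.8517         717.7033
  2       375.00       343.3987       686.7975       2,060.3924
  3       375.00       328.6112       985.8337       3,943.3347
  4    50,375.00    42,242.5277   168,970.1107     844,850.5537
  Σ                 43,273.3893   171,001.5936     851,571.9841
P = 43,273.3893.
Convexity = Σ t(t+1)·PV / [P·(1+y)²] = 851,571.9841 / (43,273.3893 × 1.092025) = 18.02054.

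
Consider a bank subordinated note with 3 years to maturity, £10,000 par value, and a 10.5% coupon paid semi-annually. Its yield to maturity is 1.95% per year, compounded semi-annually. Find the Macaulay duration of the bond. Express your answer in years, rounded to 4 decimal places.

Periodic yield y = 0.00975. Discount each cash flow and weight by its period:
  t   CF        PV=CF/(1+0.00975)^t    t·PV
  1       525.00       519.9307       519.9307
  2       525.00       514.9103     1,029.8206
  3       525.00       509.9384     1,529.8152
  4       525.00       505.0145     2,020.0580
  5       525.00       500.1382     2,500.6908
  6    10,525.00     9,929.7642    59,578.5849
  Σ                 12,479.6962    67,178.9002
Price P = Σ PV = 12,479.6962.
Macaulay duration = Σ(t·PV) / P = 67,178.9002 / 12,479.6962 = 5.38306 half-year periods.
In years: 5.38306 / 2 = 2.69153 years.

2.6915 years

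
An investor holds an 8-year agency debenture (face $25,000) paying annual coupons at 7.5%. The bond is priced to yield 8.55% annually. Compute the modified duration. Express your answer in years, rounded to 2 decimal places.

Periodic yield y = 0.0855. First find Macaulay duration:
  t   CF        PV=CF/(1+0.0855)^t    t·PV
  1     1,875.00     1,727.3146     1,727.3146
  2     1,875.00     1,591.2617     3,182.5234
  3     1,875.00     1,465.9251     4,397.7754
  4     1,875.00     1,350.4607     5,401.8429
  5     1,875.00     1,244.0910     6,220.4548
  6     1,875.00     1,146.0995     6,876.5967
  7     1,875.00     1,055.8263     7,390.7841
  8    26,875.00    13,941.5112   111,532.0892
  Σ                 23,522.4901   146,729.3812
P = 23,522.4901; Macaulay duration = 146,729.3812 / 23,522.4901 = 6.23783 years.
Modified duration = D_Mac / (1 + y) = 6.23783 / 1.0855 = 5.74651 years.

5.75 years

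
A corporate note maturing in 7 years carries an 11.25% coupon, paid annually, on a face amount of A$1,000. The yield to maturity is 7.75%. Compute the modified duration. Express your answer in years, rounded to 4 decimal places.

Periodic yield y = 0.0775. First find Macaulay duration:
  t   CF        PV=CF/(1+0.0775)^t    t·PV
  1       112.50       104.4084       104.4084
  2       112.50        96.8987       193.7974
  3       112.50        89.9292       269.7876
  4       112.50        83.4610       333.8439
  5       112.50        77.4580       387.2899
  6       112.50        71.8867       431.3205
  7     1,112.50       659.7495     4,618.2465
  Σ                  1,183.7914     6,338.6940
P = 1,183.7914; Macaulay duration = 6,338.6940 / 1,183.7914 = 5.35457 years.
Modified duration = D_Mac / (1 + y) = 5.35457 / 1.0775 = 4.96944 years.

4.9694 years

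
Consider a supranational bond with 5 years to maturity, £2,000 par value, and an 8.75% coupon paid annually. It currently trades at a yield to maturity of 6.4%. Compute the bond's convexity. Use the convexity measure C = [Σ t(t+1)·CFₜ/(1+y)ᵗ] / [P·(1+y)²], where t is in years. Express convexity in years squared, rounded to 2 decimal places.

21.55

With y = 0.064:
  t   CF        PV=CF/(1+0.064)^t    t·PV        t(t+1)·PV
  1       175.00       164.4737       164.4737         328.9474
  2       175.00       154.5805       309.1611         927.4832
  3       175.00       145.2825       435.8474       1,743.3894
  4       175.00       136.5437       546.1746       2,730.8732
  5     2,175.00     1,594.9649     7,974.8243      47,848.9461
  Σ                  2,195.8452     9,430.4811      53,579.6392
P = 2,195.8452.
Convexity = Σ t(t+1)·PV / [P·(1+y)²] = 53,579.6392 / (2,195.8452 × 1.132096) = 21.55335.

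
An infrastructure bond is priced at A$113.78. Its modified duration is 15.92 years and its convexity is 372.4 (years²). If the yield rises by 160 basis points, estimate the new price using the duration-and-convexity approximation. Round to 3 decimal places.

Duration effect: -D_mod·Δy = -15.92 × (+0.016) = -0.254720
Convexity effect: ½·C·(Δy)² = 0.5 × 372.4 × (0.016)² = +0.0476672
ΔP/P ≈ -0.254720 + 0.0476672 = -0.2070528
New price ≈ 113.78 × (1 - 0.2070528) = 90.221532416.

A$90.222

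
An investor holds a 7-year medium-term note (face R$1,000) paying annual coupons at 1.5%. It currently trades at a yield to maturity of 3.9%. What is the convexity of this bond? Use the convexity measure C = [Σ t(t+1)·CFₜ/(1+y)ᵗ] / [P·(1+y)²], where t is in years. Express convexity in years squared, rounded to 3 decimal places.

48.610

With y = 0.039:
  t   CF        PV=CF/(1+0.039)^t    t·PV        t(t+1)·PV
  1        15.00        14.4370        14.4370          28.8739
  2        15.00        13.8951        27.7901          83.3703
  3        15.00        13.3735        40.1205         160.4818
  4        15.00        12.8715        51.4860         257.4299
  5        15.00        12.3884        61.9418         371.6505
  6        15.00        11.9233        71.5400         500.7803
  7     1,015.00       776.5282     5,435.6971      43,485.5769
  Σ                    855.4168     5,703.0124      44,888.1638
P = 855.4168.
Convexity = Σ t(t+1)·PV / [P·(1+y)²] = 44,888.1638 / (855.4168 × 1.079521) = 48.60970.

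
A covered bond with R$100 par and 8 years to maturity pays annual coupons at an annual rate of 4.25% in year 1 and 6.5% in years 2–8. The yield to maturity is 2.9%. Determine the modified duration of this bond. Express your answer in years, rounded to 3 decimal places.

6.576 years

Periodic yield y = 0.029. First find Macaulay duration:
  t   CF        PV=CF/(1+0.029)^t    t·PV
  1         4.25         4.1302         4.1302
  2         6.50         6.1388        12.2776
  3         6.50         5.9658        17.8973
  4         6.50         5.7976        23.1906
  5         6.50         5.6343        28.1713
  6         6.50         5.4755        32.8528
  7         6.50         5.3212        37.2481
  8       106.50        84.7279       677.8235
  Σ                    123.1912       833.5913
P = 123.1912; Macaulay duration = 833.5913 / 123.1912 = 6.76664 years.
Modified duration = D_Mac / (1 + y) = 6.76664 / 1.029 = 6.57594 years.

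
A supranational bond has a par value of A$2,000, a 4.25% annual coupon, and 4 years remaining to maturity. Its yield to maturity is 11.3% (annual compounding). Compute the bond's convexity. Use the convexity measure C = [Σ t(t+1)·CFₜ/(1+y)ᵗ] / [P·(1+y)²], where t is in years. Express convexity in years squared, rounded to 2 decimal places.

14.69

With y = 0.113:
  t   CF        PV=CF/(1+0.113)^t    t·PV        t(t+1)·PV
  1        85.00        76.3702        76.3702         152.7403
  2        85.00        68.6165       137.2330         411.6990
  3        85.00        61.6500       184.9501         739.8006
  4     2,085.00     1,358.7057     5,434.8229      27,174.1143
  Σ                  1,565.3424     5,833.3762      28,478.3543
P = 1,565.3424.
Convexity = Σ t(t+1)·PV / [P·(1+y)²] = 28,478.3543 / (1,565.3424 × 1.238769) = 14.68639.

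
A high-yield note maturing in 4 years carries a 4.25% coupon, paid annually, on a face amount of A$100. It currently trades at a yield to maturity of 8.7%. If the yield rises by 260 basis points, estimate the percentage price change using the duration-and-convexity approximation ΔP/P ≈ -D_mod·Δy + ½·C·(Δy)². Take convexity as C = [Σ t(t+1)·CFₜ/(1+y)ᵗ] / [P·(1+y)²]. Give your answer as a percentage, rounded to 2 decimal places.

With y = 0.087:
  t   CF        PV=CF/(1+0.087)^t    t·PV        t(t+1)·PV
  1         4.25         3.9098         3.9098           7.8197
  2         4.25         3.5969         7.1938          21.5815
  3         4.25         3.3090         9.9271          39.7083
  4       104.25        74.6720       298.6881       1,493.4404
  Σ                     85.4878       319.7188       1,562.5498
P = 85.4878; D_Mac = 3.73994 yrs; D_mod = 3.44060 yrs; C = 15.46930.
Duration effect: -3.44060 × (+0.026) = -0.089456
Convexity effect: 0.5 × 15.46930 × (0.026)² = +0.0052286
ΔP/P ≈ -0.089456 + 0.0052286 = -0.084227 = -8.4227%.

-8.42%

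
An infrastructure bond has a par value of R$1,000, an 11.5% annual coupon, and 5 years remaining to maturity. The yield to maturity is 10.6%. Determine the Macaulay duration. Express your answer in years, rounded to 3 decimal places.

Periodic yield y = 0.106. Discount each cash flow and weight by its year:
  t   CF        PV=CF/(1+0.106)^t    t·PV
  1       115.00       103.9783       103.9783
  2       115.00        94.0129       188.0259
  3       115.00        85.0026       255.0079
  4       115.00        76.8559       307.4237
  5     1,115.00       673.7507     3,368.7535
  Σ                  1,033.6005     4,223.1893
Price P = Σ PV = 1,033.6005.
Macaulay duration = Σ(t·PV) / P = 4,223.1893 / 1,033.6005 = 4.08590 years.

4.086 years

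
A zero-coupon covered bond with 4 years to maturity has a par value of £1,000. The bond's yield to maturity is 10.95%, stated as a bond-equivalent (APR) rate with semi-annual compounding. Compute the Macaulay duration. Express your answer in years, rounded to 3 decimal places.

4.000 years

A zero-coupon bond has a single cash flow at maturity, so its Macaulay duration equals its maturity: 4 years.
(Equivalently: 8 semi-annual periods ÷ 2 = 4 years.)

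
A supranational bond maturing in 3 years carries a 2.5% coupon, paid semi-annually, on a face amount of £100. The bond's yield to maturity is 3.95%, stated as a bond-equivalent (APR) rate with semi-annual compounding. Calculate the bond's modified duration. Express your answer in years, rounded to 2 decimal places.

2.85 years

Periodic yield y = 0.01975. First find Macaulay duration:
  t   CF        PV=CF/(1+0.01975)^t    t·PV
  1         1.25         1.2258         1.2258
  2         1.25         1.2021         2.4041
  3         1.25         1.1788         3.5363
  4         1.25         1.1559         4.6238
  5         1.25         1.1336         5.6678
  6       101.25        90.0394       540.2366
  Σ                     95.9355       557.6943
P = 95.9355; Macaulay duration = 557.6943 / 95.9355 = 5.81322 half-year periods = 2.90661 years.
Modified duration = D_Mac / (1 + y) = 2.90661 / 1.01975 = 2.85032 years.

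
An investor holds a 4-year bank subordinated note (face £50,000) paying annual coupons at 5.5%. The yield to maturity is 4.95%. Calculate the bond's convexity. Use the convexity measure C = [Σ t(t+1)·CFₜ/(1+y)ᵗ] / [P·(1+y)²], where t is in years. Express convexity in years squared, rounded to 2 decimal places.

16.36

With y = 0.0495:
  t   CF        PV=CF/(1+0.0495)^t    t·PV        t(t+1)·PV
  1     2,750.00     2,620.2954     2,620.2954       5,240.5908
  2     2,750.00     2,496.7083     4,993.4166      14,980.2499
  3     2,750.00     2,378.9503     7,136.8508      28,547.4033
  4    52,750.00    43,480.3161   173,921.2642     869,606.3211
  Σ                 50,976.2700   188,671.8271     918,374.5651
P = 50,976.2700.
Convexity = Σ t(t+1)·PV / [P·(1+y)²] = 918,374.5651 / (50,976.2700 × 1.101450) = 16.35637.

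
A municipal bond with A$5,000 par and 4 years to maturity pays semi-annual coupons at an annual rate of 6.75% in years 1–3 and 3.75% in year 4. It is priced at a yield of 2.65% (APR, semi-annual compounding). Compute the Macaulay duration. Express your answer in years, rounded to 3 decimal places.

Periodic yield y = 0.01325. Discount each cash flow and weight by its period:
  t   CF        PV=CF/(1+0.01325)^t    t·PV
  1       168.75       166.5433       166.5433
  2       168.75       164.3655       328.7309
  3       168.75       162.2161       486.6483
  4       168.75       160.0948       640.3794
  5       168.75       158.0013       790.0066
  6       168.75       155.9352       935.6111
  7        93.75        85.4978       598.4847
  8     5,093.75     4,584.6346    36,677.0767
  Σ                  5,637.2886    40,623.4809
Price P = Σ PV = 5,637.2886.
Macaulay duration = Σ(t·PV) / P = 40,623.4809 / 5,637.2886 = 7.20621 half-year periods.
In years: 7.20621 / 2 = 3.60310 years.

3.603 years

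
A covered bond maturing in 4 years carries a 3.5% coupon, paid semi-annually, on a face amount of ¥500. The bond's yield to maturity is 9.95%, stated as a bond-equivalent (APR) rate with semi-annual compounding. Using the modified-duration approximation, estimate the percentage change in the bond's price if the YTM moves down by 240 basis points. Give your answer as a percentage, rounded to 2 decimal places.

+8.53%

Periodic yield y = 0.04975. Modified duration first:
  t   CF        PV=CF/(1+0.04975)^t    t·PV
  1         8.75         8.3353         8.3353
  2         8.75         7.9403        15.8806
  3         8.75         7.5640        22.6919
  4         8.75         7.2055        28.8220
  5         8.75         6.8640        34.3201
  6         8.75         6.5387        39.2323
  7         8.75         6.2288        43.6018
  8       508.75       344.9986     2,759.9889
  Σ                    395.6753     2,952.8731
P = 395.6753; D_Mac = 7.46287 half-year periods = 3.73143 yrs; D_mod = 3.73143/(1+0.04975) = 3.55459 yrs.
ΔP/P ≈ -D_mod · Δy = -3.55459 × (-0.024) = +0.085310 = +8.5310%.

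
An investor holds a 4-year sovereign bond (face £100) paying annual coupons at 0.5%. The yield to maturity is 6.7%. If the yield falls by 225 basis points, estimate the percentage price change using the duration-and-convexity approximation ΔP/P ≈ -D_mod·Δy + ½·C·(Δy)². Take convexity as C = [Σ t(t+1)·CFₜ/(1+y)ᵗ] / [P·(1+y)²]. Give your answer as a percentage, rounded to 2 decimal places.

+8.80%

With y = 0.067:
  t   CF        PV=CF/(1+0.067)^t    t·PV        t(t+1)·PV
  1         0.50         0.4686         0.4686           0.9372
  2         0.50         0.4392         0.8784           2.6351
  3         0.50         0.4116         1.2348           4.9392
  4       100.50        77.5369       310.1476       1,550.7378
  Σ                     78.8563       312.7293       1,559.2493
P = 78.8563; D_Mac = 3.96581 yrs; D_mod = 3.71679 yrs; C = 17.36803.
Duration effect: -3.71679 × (-0.0225) = +0.083628
Convexity effect: 0.5 × 17.36803 × (-0.0225)² = +0.0043963
ΔP/P ≈ +0.083628 + 0.0043963 = +0.088024 = +8.8024%.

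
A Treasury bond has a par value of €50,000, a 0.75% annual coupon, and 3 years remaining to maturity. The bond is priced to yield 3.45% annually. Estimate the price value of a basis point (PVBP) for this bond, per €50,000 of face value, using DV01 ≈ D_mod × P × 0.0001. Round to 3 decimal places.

€13.298

Periodic yield y = 0.0345.
  t   CF        PV=CF/(1+0.0345)^t    t·PV
  1       375.00       362.4940       362.4940
  2       375.00       350.4050       700.8100
  3    50,375.00    45,501.2758   136,503.8275
  Σ                 46,214.1748   137,567.1314
P = 46,214.1748; D_Mac = 2.97673 yrs; D_mod = 2.87746 yrs.
DV01 ≈ 2.87746 × 46,214.1748 × 0.0001 = 13.297934.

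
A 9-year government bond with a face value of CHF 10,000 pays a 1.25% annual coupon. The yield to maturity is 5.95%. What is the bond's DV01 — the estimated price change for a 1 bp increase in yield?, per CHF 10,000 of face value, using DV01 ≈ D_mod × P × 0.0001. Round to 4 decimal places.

Periodic yield y = 0.0595.
  t   CF        PV=CF/(1+0.0595)^t    t·PV
  1       125.00       117.9802       117.9802
  2       125.00       111.3546       222.7092
  3       125.00       105.1011       315.3032
  4       125.00        99.1987       396.7950
  5       125.00        93.6279       468.1394
  6       125.00        88.3699       530.2193
  7       125.00        83.4072       583.8501
  8       125.00        78.7231       629.7850
  9    10,125.00     6,018.4739    54,166.2652
  Σ                  6,796.2365    57,431.0465
P = 6,796.2365; D_Mac = 8.45042 yrs; D_mod = 7.97586 yrs.
DV01 ≈ 7.97586 × 6,796.2365 × 0.0001 = 5.420580.

CHF 5.4206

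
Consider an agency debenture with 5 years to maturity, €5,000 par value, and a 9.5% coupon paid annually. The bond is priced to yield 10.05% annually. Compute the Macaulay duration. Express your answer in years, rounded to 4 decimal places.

Periodic yield y = 0.1005. Discount each cash flow and weight by its year:
  t   CF        PV=CF/(1+0.1005)^t    t·PV
  1       475.00       431.6220       431.6220
  2       475.00       392.2054       784.4107
  3       475.00       356.3883     1,069.1650
  4       475.00       323.8422     1,295.3687
  5     5,475.00     3,391.8285    16,959.1427
  Σ                  4,895.8864    20,539.7091
Price P = Σ PV = 4,895.8864.
Macaulay duration = Σ(t·PV) / P = 20,539.7091 / 4,895.8864 = 4.19530 years.

4.1953 years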